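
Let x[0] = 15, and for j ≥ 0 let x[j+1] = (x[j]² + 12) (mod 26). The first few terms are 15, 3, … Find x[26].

Computing terms: x[0] = 15,  x[1] = 3,  x[2] = 21,  x[3] = 11,  x[4] = 3.
Since x[4] = x[1] = 3, the sequence is eventually periodic: after a pre-period of length 1 it cycles with period 3.
For j ≥ 1, x[j] depends only on (j - 1) mod 3. (26 - 1) mod 3 = 1, so x[26] = x[2] = 21.

21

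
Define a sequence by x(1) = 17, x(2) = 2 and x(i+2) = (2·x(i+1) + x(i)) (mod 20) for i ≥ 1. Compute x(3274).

Computing terms: x(1) = 17, x(2) = 2, x(3) = 1, x(4) = 4, x(5) = 9, x(6) = 2, x(7) = 13, x(8) = 8, x(9) = 9, x(10) = 6, x(11) = 1, x(12) = 8, x(13) = 17, x(14) = 2.
Since (x(13), x(14)) = (x(1), x(2)) = (17, 2) (two consecutive terms determine the rest), the sequence is periodic with period 12.
So x(3274) = x(1 + ((3274-1) mod 12)) = x(10) = 6.

6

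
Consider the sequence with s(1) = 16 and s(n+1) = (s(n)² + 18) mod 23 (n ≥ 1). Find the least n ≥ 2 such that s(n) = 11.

5

Computing terms: s(1) = 16; s(2) = 21; s(3) = 22; s(4) = 19; s(5) = 11; s(6) = 1; s(7) = 19.
Since s(7) = s(4) = 19, the sequence is eventually periodic: after a pre-period of length 3 it cycles with period 3.
The value 11 first appears (with n ≥ 2) at s(5).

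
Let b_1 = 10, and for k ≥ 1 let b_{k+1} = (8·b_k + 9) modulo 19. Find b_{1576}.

Computing terms: b_1 = 10, b_2 = 13, b_3 = 18, b_4 = 1, b_5 = 17, b_6 = 12, b_7 = 10.
Since b_7 = b_1 = 10, the sequence is periodic with period 6.
So b_{1576} = b_{1 + ((1576-1) mod 6)} = b_4 = 1.

1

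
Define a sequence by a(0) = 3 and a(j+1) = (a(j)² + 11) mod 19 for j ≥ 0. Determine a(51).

3

We have a(0) = 3,  a(1) = 1,  a(2) = 12,  a(3) = 3.
Since a(3) = a(0) = 3, the sequence is periodic with period 3.
So a(51) = a(0 + ((51-0) mod 3)) = a(0) = 3.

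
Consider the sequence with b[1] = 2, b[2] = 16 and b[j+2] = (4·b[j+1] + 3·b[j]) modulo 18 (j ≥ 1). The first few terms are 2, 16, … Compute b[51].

b[1] = 2; b[2] = 16; b[3] = 16; b[4] = 4; b[5] = 10; b[6] = 16; b[7] = 4.
Since (b[6], b[7]) = (b[3], b[4]) = (16, 4) (two consecutive terms determine the rest), the sequence is eventually periodic: after a pre-period of length 2 it cycles with period 3.
For j ≥ 3, b[j] depends only on (j - 3) mod 3. (51 - 3) mod 3 = 0, so b[51] = b[3] = 16.

16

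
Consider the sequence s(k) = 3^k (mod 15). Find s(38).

Computing terms: s(0) = 1; s(1) = 3; s(2) = 9; s(3) = 12; s(4) = 6; s(5) = 3.
Since s(5) = s(1) = 3, the sequence is eventually periodic: after a pre-period of length 1 it cycles with period 4.
For k ≥ 1, s(k) depends only on (k - 1) mod 4. (38 - 1) mod 4 = 1, so s(38) = s(2) = 9.

9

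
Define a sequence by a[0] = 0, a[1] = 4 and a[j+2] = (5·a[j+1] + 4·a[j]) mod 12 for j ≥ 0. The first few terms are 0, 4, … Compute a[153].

4

a[0] = 0, a[1] = 4, a[2] = 8, a[3] = 8, a[4] = 0, a[5] = 8, a[6] = 4, a[7] = 4, a[8] = 0, a[9] = 4.
Since (a[8], a[9]) = (a[0], a[1]) = (0, 4) (two consecutive terms determine the rest), the sequence is periodic with period 8.
(153 - 0) mod 8 = 1, so a[153] = a[1] = 4.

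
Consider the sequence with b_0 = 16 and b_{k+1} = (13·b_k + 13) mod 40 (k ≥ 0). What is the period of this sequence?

8

Computing terms: b_0 = 16,  b_1 = 21,  b_2 = 6,  b_3 = 11,  b_4 = 36,  b_5 = 1,  b_6 = 26,  b_7 = 31,  b_8 = 16.
Since b_8 = b_0 = 16, the sequence is periodic with period 8.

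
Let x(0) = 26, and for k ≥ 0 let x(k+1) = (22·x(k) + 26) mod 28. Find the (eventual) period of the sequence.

7

Listing terms: x(0) = 26,  x(1) = 10,  x(2) = 22,  x(3) = 6,  x(4) = 18,  x(5) = 2,  x(6) = 14,  x(7) = 26.
The sequence repeats with period 7.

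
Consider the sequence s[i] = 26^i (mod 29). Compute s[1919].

Listing terms: s[0] = 1; s[1] = 26; s[2] = 9; s[3] = 2; s[4] = 23; s[5] = 18; s[6] = 4; s[7] = 17; s[8] = 7; s[9] = 8; s[10] = 5; s[11] = 14; s[12] = 16; s[13] = 10; s[14] = 28; s[15] = 3; s[16] = 20; s[17] = 27; s[18] = 6; s[19] = 11; s[20] = 25; s[21] = 12; s[22] = 22; s[23] = 21; s[24] = 24; s[25] = 15; s[26] = 13; s[27] = 19; s[28] = 1.
The sequence repeats with period 28.
So s[1919] = s[0 + ((1919-0) mod 28)] = s[15] = 3.

3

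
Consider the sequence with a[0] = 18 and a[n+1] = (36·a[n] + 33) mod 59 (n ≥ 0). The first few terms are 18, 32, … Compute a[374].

Computing terms: a[0] = 18; a[1] = 32; a[2] = 5; a[3] = 36; a[4] = 31; a[5] = 28; a[6] = 38; a[7] = 44; a[8] = 24; a[9] = 12; a[10] = 52; a[11] = 17; a[12] = 55; a[13] = 7; a[14] = 49; a[15] = 27; a[16] = 2; a[17] = 46; a[18] = 37; a[19] = 8; a[20] = 26; a[21] = 25; a[22] = 48; a[23] = 50; a[24] = 4; a[25] = 0; a[26] = 33; a[27] = 41; a[28] = 34; a[29] = 18.
Since a[29] = a[0] = 18, the sequence is periodic with period 29.
(374 - 0) mod 29 = 26, so a[374] = a[26] = 33.

33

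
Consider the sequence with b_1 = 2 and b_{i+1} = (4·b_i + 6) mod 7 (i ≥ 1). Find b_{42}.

We have b_1 = 2, b_2 = 0, b_3 = 6, b_4 = 2.
Since b_4 = b_1 = 2, the sequence is periodic with period 3.
(42 - 1) mod 3 = 2, so b_{42} = b_3 = 6.

6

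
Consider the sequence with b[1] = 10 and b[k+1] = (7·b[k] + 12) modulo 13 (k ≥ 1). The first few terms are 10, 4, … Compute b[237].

8

b[1] = 10, b[2] = 4, b[3] = 1, b[4] = 6, b[5] = 2, b[6] = 0, b[7] = 12, b[8] = 5, b[9] = 8, b[10] = 3, b[11] = 7, b[12] = 9, b[13] = 10.
Since b[13] = b[1] = 10, the sequence is periodic with period 12.
So b[237] = b[1 + ((237-1) mod 12)] = b[9] = 8.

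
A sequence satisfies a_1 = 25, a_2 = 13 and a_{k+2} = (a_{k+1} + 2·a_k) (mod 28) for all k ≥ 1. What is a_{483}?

7

We have a_1 = 25, a_2 = 13, a_3 = 7, a_4 = 5, a_5 = 19, a_6 = 1, a_7 = 11, a_8 = 13, a_9 = 7.
Since (a_8, a_9) = (a_2, a_3) = (13, 7) (two consecutive terms determine the rest), the sequence is eventually periodic: after a pre-period of length 1 it cycles with period 6.
For k ≥ 2, a_k depends only on (k - 2) mod 6. (483 - 2) mod 6 = 1, so a_{483} = a_3 = 7.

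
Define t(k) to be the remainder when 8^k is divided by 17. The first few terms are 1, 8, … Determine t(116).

16

Listing terms: t(0) = 1, t(1) = 8, t(2) = 13, t(3) = 2, t(4) = 16, t(5) = 9, t(6) = 4, t(7) = 15, t(8) = 1.
Since t(8) = t(0) = 1, the sequence is periodic with period 8.
(116 - 0) mod 8 = 4, so t(116) = t(4) = 16.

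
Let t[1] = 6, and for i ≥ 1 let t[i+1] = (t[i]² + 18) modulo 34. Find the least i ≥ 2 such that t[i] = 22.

6

Computing terms: t[1] = 6,  t[2] = 20,  t[3] = 10,  t[4] = 16,  t[5] = 2,  t[6] = 22,  t[7] = 26,  t[8] = 14,  t[9] = 10.
Since t[9] = t[3] = 10, the sequence is eventually periodic: after a pre-period of length 2 it cycles with period 6.
The value 22 first appears (with i ≥ 2) at t[6].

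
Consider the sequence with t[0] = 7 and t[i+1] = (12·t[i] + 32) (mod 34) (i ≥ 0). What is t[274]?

30

Listing terms: t[0] = 7, t[1] = 14, t[2] = 30, t[3] = 18, t[4] = 10, t[5] = 16, t[6] = 20, t[7] = 0, t[8] = 32, t[9] = 8, t[10] = 26, t[11] = 4, t[12] = 12, t[13] = 6, t[14] = 2, t[15] = 22, t[16] = 24, t[17] = 14.
Since t[17] = t[1] = 14, the sequence is eventually periodic: after a pre-period of length 1 it cycles with period 16.
For i ≥ 1, t[i] depends only on (i - 1) mod 16. (274 - 1) mod 16 = 1, so t[274] = t[2] = 30.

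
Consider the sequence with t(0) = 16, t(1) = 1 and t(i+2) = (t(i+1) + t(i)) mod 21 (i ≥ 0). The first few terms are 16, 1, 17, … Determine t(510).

10

Listing terms: t(0) = 16; t(1) = 1; t(2) = 17; t(3) = 18; t(4) = 14; t(5) = 11; t(6) = 4; t(7) = 15; t(8) = 19; t(9) = 13; t(10) = 11; t(11) = 3; t(12) = 14; t(13) = 17; t(14) = 10; t(15) = 6; t(16) = 16; t(17) = 1.
The sequence repeats with period 16.
So t(510) = t(0 + ((510-0) mod 16)) = t(14) = 10.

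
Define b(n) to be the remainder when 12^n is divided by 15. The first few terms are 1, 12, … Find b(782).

Listing terms: b(0) = 1,  b(1) = 12,  b(2) = 9,  b(3) = 3,  b(4) = 6,  b(5) = 12.
Since b(5) = b(1) = 12, the sequence is eventually periodic: after a pre-period of length 1 it cycles with period 4.
For n ≥ 1, b(n) depends only on (n - 1) mod 4. (782 - 1) mod 4 = 1, so b(782) = b(2) = 9.

9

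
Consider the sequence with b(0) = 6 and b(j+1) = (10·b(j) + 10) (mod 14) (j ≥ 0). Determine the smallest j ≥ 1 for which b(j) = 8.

Computing terms: b(0) = 6, b(1) = 0, b(2) = 10, b(3) = 12, b(4) = 4, b(5) = 8, b(6) = 6.
Since b(6) = b(0) = 6, the sequence is periodic with period 6.
The value 8 first appears (with j ≥ 1) at b(5).

5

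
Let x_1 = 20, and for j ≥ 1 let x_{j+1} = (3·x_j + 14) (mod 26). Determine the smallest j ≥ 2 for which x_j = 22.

Computing terms: x_1 = 20,  x_2 = 22,  x_3 = 2,  x_4 = 20.
Since x_4 = x_1 = 20, the sequence is periodic with period 3.
The value 22 first appears (with j ≥ 2) at x_2.

2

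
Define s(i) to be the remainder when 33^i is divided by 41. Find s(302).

23

Listing terms: s(0) = 1, s(1) = 33, s(2) = 23, s(3) = 21, s(4) = 37, s(5) = 32, s(6) = 31, s(7) = 39, s(8) = 16, s(9) = 36, s(10) = 40, s(11) = 8, s(12) = 18, s(13) = 20, s(14) = 4, s(15) = 9, s(16) = 10, s(17) = 2, s(18) = 25, s(19) = 5, s(20) = 1.
The sequence repeats with period 20.
(302 - 0) mod 20 = 2, so s(302) = s(2) = 23.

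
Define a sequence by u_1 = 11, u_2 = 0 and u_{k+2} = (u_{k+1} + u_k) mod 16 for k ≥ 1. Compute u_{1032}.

Listing terms: u_1 = 11; u_2 = 0; u_3 = 11; u_4 = 11; u_5 = 6; u_6 = 1; u_7 = 7; u_8 = 8; u_9 = 15; u_{10} = 7; u_{11} = 6; u_{12} = 13; u_{13} = 3; u_{14} = 0; u_{15} = 3; u_{16} = 3; u_{17} = 6; u_{18} = 9; u_{19} = 15; u_{20} = 8; u_{21} = 7; u_{22} = 15; u_{23} = 6; u_{24} = 5; u_{25} = 11; u_{26} = 0.
The sequence repeats with period 24.
So u_{1032} = u_{1 + ((1032-1) mod 24)} = u_{24} = 5.

5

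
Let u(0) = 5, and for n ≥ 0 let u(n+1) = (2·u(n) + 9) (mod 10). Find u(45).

9

Computing terms: u(0) = 5,  u(1) = 9,  u(2) = 7,  u(3) = 3,  u(4) = 5.
The sequence repeats with period 4.
(45 - 0) mod 4 = 1, so u(45) = u(1) = 9.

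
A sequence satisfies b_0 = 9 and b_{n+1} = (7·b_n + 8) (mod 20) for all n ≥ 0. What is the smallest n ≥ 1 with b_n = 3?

b_0 = 9,  b_1 = 11,  b_2 = 5,  b_3 = 3,  b_4 = 9.
Since b_4 = b_0 = 9, the sequence is periodic with period 4.
The value 3 first appears (with n ≥ 1) at b_3.

3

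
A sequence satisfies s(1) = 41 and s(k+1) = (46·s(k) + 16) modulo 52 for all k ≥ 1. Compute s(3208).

12

s(1) = 41, s(2) = 30, s(3) = 44, s(4) = 12, s(5) = 48, s(6) = 40, s(7) = 36, s(8) = 8, s(9) = 20, s(10) = 0, s(11) = 16, s(12) = 24, s(13) = 28, s(14) = 4, s(15) = 44.
Since s(15) = s(3) = 44, the sequence is eventually periodic: after a pre-period of length 2 it cycles with period 12.
For k ≥ 3, s(k) depends only on (k - 3) mod 12. (3208 - 3) mod 12 = 1, so s(3208) = s(4) = 12.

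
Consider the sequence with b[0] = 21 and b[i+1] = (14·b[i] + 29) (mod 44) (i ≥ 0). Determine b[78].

31

Listing terms: b[0] = 21; b[1] = 15; b[2] = 19; b[3] = 31; b[4] = 23; b[5] = 43; b[6] = 15.
Since b[6] = b[1] = 15, the sequence is eventually periodic: after a pre-period of length 1 it cycles with period 5.
For i ≥ 1, b[i] depends only on (i - 1) mod 5. (78 - 1) mod 5 = 2, so b[78] = b[3] = 31.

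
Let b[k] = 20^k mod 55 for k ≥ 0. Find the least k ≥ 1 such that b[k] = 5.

4

Listing terms: b[0] = 1,  b[1] = 20,  b[2] = 15,  b[3] = 25,  b[4] = 5,  b[5] = 45,  b[6] = 20.
Since b[6] = b[1] = 20, the sequence is eventually periodic: after a pre-period of length 1 it cycles with period 5.
The value 5 first appears (with k ≥ 1) at b[4].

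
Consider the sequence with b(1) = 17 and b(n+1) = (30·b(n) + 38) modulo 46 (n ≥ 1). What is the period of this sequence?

22

We have b(1) = 17,  b(2) = 42,  b(3) = 10,  b(4) = 16,  b(5) = 12,  b(6) = 30,  b(7) = 18,  b(8) = 26,  b(9) = 36,  b(10) = 14,  b(11) = 44,  b(12) = 24,  b(13) = 22,  b(14) = 8,  b(15) = 2,  b(16) = 6,  b(17) = 34,  b(18) = 0,  b(19) = 38,  b(20) = 28,  b(21) = 4,  b(22) = 20,  b(23) = 40,  b(24) = 42.
Since b(24) = b(2) = 42, the sequence is eventually periodic: after a pre-period of length 1 it cycles with period 22.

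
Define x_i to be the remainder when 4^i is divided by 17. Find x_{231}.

13

x_1 = 4; x_2 = 16; x_3 = 13; x_4 = 1; x_5 = 4.
The sequence repeats with period 4.
So x_{231} = x_{1 + ((231-1) mod 4)} = x_3 = 13.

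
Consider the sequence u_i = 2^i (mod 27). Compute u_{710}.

13

We have u_1 = 2; u_2 = 4; u_3 = 8; u_4 = 16; u_5 = 5; u_6 = 10; u_7 = 20; u_8 = 13; u_9 = 26; u_{10} = 25; u_{11} = 23; u_{12} = 19; u_{13} = 11; u_{14} = 22; u_{15} = 17; u_{16} = 7; u_{17} = 14; u_{18} = 1; u_{19} = 2.
Since u_{19} = u_1 = 2, the sequence is periodic with period 18.
So u_{710} = u_{1 + ((710-1) mod 18)} = u_8 = 13.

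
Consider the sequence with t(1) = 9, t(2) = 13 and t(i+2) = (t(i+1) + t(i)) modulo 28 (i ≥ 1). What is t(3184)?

t(1) = 9, t(2) = 13, t(3) = 22, t(4) = 7, t(5) = 1, t(6) = 8, t(7) = 9, t(8) = 17, t(9) = 26, t(10) = 15, t(11) = 13, t(12) = 0, t(13) = 13, t(14) = 13, t(15) = 26, t(16) = 11, t(17) = 9, t(18) = 20, t(19) = 1, t(20) = 21, t(21) = 22, t(22) = 15, t(23) = 9, t(24) = 24, t(25) = 5, t(26) = 1, t(27) = 6, t(28) = 7, t(29) = 13, t(30) = 20, t(31) = 5, t(32) = 25, t(33) = 2, t(34) = 27, t(35) = 1, t(36) = 0, t(37) = 1, t(38) = 1, t(39) = 2, t(40) = 3, t(41) = 5, t(42) = 8, t(43) = 13, t(44) = 21, t(45) = 6, t(46) = 27, t(47) = 5, t(48) = 4, t(49) = 9, t(50) = 13.
The sequence repeats with period 48.
(3184 - 1) mod 48 = 15, so t(3184) = t(16) = 11.

11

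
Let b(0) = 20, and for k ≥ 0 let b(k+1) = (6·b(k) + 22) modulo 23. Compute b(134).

0

Computing terms: b(0) = 20,  b(1) = 4,  b(2) = 0,  b(3) = 22,  b(4) = 16,  b(5) = 3,  b(6) = 17,  b(7) = 9,  b(8) = 7,  b(9) = 18,  b(10) = 15,  b(11) = 20.
Since b(11) = b(0) = 20, the sequence is periodic with period 11.
So b(134) = b(0 + ((134-0) mod 11)) = b(2) = 0.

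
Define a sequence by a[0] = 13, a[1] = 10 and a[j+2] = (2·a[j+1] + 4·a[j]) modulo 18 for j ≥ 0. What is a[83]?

4

Computing terms: a[0] = 13,  a[1] = 10,  a[2] = 0,  a[3] = 4,  a[4] = 8,  a[5] = 14,  a[6] = 6,  a[7] = 14,  a[8] = 16,  a[9] = 16,  a[10] = 6,  a[11] = 4,  a[12] = 14,  a[13] = 8,  a[14] = 0,  a[15] = 14,  a[16] = 10,  a[17] = 4,  a[18] = 12,  a[19] = 4,  a[20] = 2,  a[21] = 2,  a[22] = 12,  a[23] = 14,  a[24] = 4,  a[25] = 10,  a[26] = 0.
Since (a[25], a[26]) = (a[1], a[2]) = (10, 0) (two consecutive terms determine the rest), the sequence is eventually periodic: after a pre-period of length 1 it cycles with period 24.
For j ≥ 1, a[j] depends only on (j - 1) mod 24. (83 - 1) mod 24 = 10, so a[83] = a[11] = 4.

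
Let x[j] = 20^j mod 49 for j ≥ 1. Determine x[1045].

41

x[1] = 20; x[2] = 8; x[3] = 13; x[4] = 15; x[5] = 6; x[6] = 22; x[7] = 48; x[8] = 29; x[9] = 41; x[10] = 36; x[11] = 34; x[12] = 43; x[13] = 27; x[14] = 1; x[15] = 20.
Since x[15] = x[1] = 20, the sequence is periodic with period 14.
So x[1045] = x[1 + ((1045-1) mod 14)] = x[9] = 41.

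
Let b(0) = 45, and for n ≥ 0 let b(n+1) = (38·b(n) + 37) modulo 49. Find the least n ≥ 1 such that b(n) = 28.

Computing terms: b(0) = 45; b(1) = 32; b(2) = 28; b(3) = 23; b(4) = 29; b(5) = 12; b(6) = 3; b(7) = 4; b(8) = 42; b(9) = 16; b(10) = 8; b(11) = 47; b(12) = 10; b(13) = 25; b(14) = 7; b(15) = 9; b(16) = 36; b(17) = 33; b(18) = 17; b(19) = 46; b(20) = 21; b(21) = 2; b(22) = 15; b(23) = 19; b(24) = 24; b(25) = 18; b(26) = 35; b(27) = 44; b(28) = 43; b(29) = 5; b(30) = 31; b(31) = 39; b(32) = 0; b(33) = 37; b(34) = 22; b(35) = 40; b(36) = 38; b(37) = 11; b(38) = 14; b(39) = 30; b(40) = 1; b(41) = 26; b(42) = 45.
Since b(42) = b(0) = 45, the sequence is periodic with period 42.
The value 28 first appears (with n ≥ 1) at b(2).

2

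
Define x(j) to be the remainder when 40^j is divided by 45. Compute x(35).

We have x(1) = 40, x(2) = 25, x(3) = 10, x(4) = 40.
The sequence repeats with period 3.
(35 - 1) mod 3 = 1, so x(35) = x(2) = 25.

25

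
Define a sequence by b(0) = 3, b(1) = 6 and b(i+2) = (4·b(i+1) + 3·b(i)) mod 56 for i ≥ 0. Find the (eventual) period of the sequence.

We have b(0) = 3; b(1) = 6; b(2) = 33; b(3) = 38; b(4) = 27; b(5) = 54; b(6) = 17; b(7) = 6; b(8) = 19; b(9) = 38; b(10) = 41; b(11) = 54; b(12) = 3; b(13) = 6.
The sequence repeats with period 12.

12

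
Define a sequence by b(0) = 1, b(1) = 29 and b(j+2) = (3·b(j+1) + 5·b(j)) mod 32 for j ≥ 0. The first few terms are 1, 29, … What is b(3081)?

We have b(0) = 1; b(1) = 29; b(2) = 28; b(3) = 5; b(4) = 27; b(5) = 10; b(6) = 5; b(7) = 1; b(8) = 28; b(9) = 25; b(10) = 23; b(11) = 2; b(12) = 25; b(13) = 21; b(14) = 28; b(15) = 29; b(16) = 3; b(17) = 26; b(18) = 29; b(19) = 25; b(20) = 28; b(21) = 17; b(22) = 31; b(23) = 18; b(24) = 17; b(25) = 13; b(26) = 28; b(27) = 21; b(28) = 11; b(29) = 10; b(30) = 21; b(31) = 17; b(32) = 28; b(33) = 9; b(34) = 7; b(35) = 2; b(36) = 9; b(37) = 5; b(38) = 28; b(39) = 13; b(40) = 19; b(41) = 26; b(42) = 13; b(43) = 9; b(44) = 28; b(45) = 1; b(46) = 15; b(47) = 18; b(48) = 1; b(49) = 29.
Since (b(48), b(49)) = (b(0), b(1)) = (1, 29) (two consecutive terms determine the rest), the sequence is periodic with period 48.
So b(3081) = b(0 + ((3081-0) mod 48)) = b(9) = 25.

25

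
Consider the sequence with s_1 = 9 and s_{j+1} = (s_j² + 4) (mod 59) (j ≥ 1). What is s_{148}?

Listing terms: s_1 = 9,  s_2 = 26,  s_3 = 31,  s_4 = 21,  s_5 = 32,  s_6 = 25,  s_7 = 39,  s_8 = 50,  s_9 = 26.
Since s_9 = s_2 = 26, the sequence is eventually periodic: after a pre-period of length 1 it cycles with period 7.
For j ≥ 2, s_j depends only on (j - 2) mod 7. (148 - 2) mod 7 = 6, so s_{148} = s_8 = 50.

50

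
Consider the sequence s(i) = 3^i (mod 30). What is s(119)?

s(1) = 3; s(2) = 9; s(3) = 27; s(4) = 21; s(5) = 3.
The sequence repeats with period 4.
(119 - 1) mod 4 = 2, so s(119) = s(3) = 27.

27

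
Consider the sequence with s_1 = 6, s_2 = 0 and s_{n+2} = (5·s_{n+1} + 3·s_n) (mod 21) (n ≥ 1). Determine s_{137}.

0

We have s_1 = 6,  s_2 = 0,  s_3 = 18,  s_4 = 6,  s_5 = 0.
The sequence repeats with period 3.
(137 - 1) mod 3 = 1, so s_{137} = s_2 = 0.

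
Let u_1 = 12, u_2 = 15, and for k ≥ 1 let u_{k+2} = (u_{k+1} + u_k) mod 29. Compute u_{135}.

Listing terms: u_1 = 12, u_2 = 15, u_3 = 27, u_4 = 13, u_5 = 11, u_6 = 24, u_7 = 6, u_8 = 1, u_9 = 7, u_{10} = 8, u_{11} = 15, u_{12} = 23, u_{13} = 9, u_{14} = 3, u_{15} = 12, u_{16} = 15.
Since (u_{15}, u_{16}) = (u_1, u_2) = (12, 15) (two consecutive terms determine the rest), the sequence is periodic with period 14.
(135 - 1) mod 14 = 8, so u_{135} = u_9 = 7.

7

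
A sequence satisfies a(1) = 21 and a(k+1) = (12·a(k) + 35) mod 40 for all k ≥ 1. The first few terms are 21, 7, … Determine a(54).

7

Listing terms: a(1) = 21, a(2) = 7, a(3) = 39, a(4) = 23, a(5) = 31, a(6) = 7.
Since a(6) = a(2) = 7, the sequence is eventually periodic: after a pre-period of length 1 it cycles with period 4.
For k ≥ 2, a(k) depends only on (k - 2) mod 4. (54 - 2) mod 4 = 0, so a(54) = a(2) = 7.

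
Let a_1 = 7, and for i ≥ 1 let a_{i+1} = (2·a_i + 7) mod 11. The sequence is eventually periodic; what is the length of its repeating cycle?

10

Computing terms: a_1 = 7; a_2 = 10; a_3 = 5; a_4 = 6; a_5 = 8; a_6 = 1; a_7 = 9; a_8 = 3; a_9 = 2; a_{10} = 0; a_{11} = 7.
The sequence repeats with period 10.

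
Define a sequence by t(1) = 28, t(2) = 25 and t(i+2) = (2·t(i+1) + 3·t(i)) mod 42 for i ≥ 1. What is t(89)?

38

t(1) = 28; t(2) = 25; t(3) = 8; t(4) = 7; t(5) = 38; t(6) = 13; t(7) = 14; t(8) = 25; t(9) = 8.
Since (t(8), t(9)) = (t(2), t(3)) = (25, 8) (two consecutive terms determine the rest), the sequence is eventually periodic: after a pre-period of length 1 it cycles with period 6.
For i ≥ 2, t(i) depends only on (i - 2) mod 6. (89 - 2) mod 6 = 3, so t(89) = t(5) = 38.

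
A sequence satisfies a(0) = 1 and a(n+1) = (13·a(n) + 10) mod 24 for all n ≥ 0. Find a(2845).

23

Listing terms: a(0) = 1,  a(1) = 23,  a(2) = 21,  a(3) = 19,  a(4) = 17,  a(5) = 15,  a(6) = 13,  a(7) = 11,  a(8) = 9,  a(9) = 7,  a(10) = 5,  a(11) = 3,  a(12) = 1.
Since a(12) = a(0) = 1, the sequence is periodic with period 12.
(2845 - 0) mod 12 = 1, so a(2845) = a(1) = 23.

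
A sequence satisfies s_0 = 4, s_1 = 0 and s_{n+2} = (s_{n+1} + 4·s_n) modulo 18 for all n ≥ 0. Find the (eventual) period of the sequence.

24

Listing terms: s_0 = 4; s_1 = 0; s_2 = 16; s_3 = 16; s_4 = 8; s_5 = 0; s_6 = 14; s_7 = 14; s_8 = 16; s_9 = 0; s_{10} = 10; s_{11} = 10; s_{12} = 14; s_{13} = 0; s_{14} = 2; s_{15} = 2; s_{16} = 10; s_{17} = 0; s_{18} = 4; s_{19} = 4; s_{20} = 2; s_{21} = 0; s_{22} = 8; s_{23} = 8; s_{24} = 4; s_{25} = 0.
The sequence repeats with period 24.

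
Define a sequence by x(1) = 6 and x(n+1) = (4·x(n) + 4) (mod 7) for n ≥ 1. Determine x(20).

Listing terms: x(1) = 6; x(2) = 0; x(3) = 4; x(4) = 6.
The sequence repeats with period 3.
So x(20) = x(1 + ((20-1) mod 3)) = x(2) = 0.

0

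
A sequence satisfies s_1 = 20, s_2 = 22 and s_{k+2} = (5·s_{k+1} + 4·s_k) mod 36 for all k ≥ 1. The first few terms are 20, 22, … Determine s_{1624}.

6

Computing terms: s_1 = 20, s_2 = 22, s_3 = 10, s_4 = 30, s_5 = 10, s_6 = 26, s_7 = 26, s_8 = 18, s_9 = 14, s_{10} = 34, s_{11} = 10, s_{12} = 6, s_{13} = 34, s_{14} = 14, s_{15} = 26, s_{16} = 6, s_{17} = 26, s_{18} = 10, s_{19} = 10, s_{20} = 18, s_{21} = 22, s_{22} = 2, s_{23} = 26, s_{24} = 30, s_{25} = 2, s_{26} = 22, s_{27} = 10.
Since (s_{26}, s_{27}) = (s_2, s_3) = (22, 10) (two consecutive terms determine the rest), the sequence is eventually periodic: after a pre-period of length 1 it cycles with period 24.
For k ≥ 2, s_k depends only on (k - 2) mod 24. (1624 - 2) mod 24 = 14, so s_{1624} = s_{16} = 6.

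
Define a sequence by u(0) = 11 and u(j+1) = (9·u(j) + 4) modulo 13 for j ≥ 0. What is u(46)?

12

We have u(0) = 11, u(1) = 12, u(2) = 8, u(3) = 11.
Since u(3) = u(0) = 11, the sequence is periodic with period 3.
So u(46) = u(0 + ((46-0) mod 3)) = u(1) = 12.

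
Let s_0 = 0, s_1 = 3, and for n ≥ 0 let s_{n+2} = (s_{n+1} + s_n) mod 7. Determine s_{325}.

1

Listing terms: s_0 = 0,  s_1 = 3,  s_2 = 3,  s_3 = 6,  s_4 = 2,  s_5 = 1,  s_6 = 3,  s_7 = 4,  s_8 = 0,  s_9 = 4,  s_{10} = 4,  s_{11} = 1,  s_{12} = 5,  s_{13} = 6,  s_{14} = 4,  s_{15} = 3,  s_{16} = 0,  s_{17} = 3.
The sequence repeats with period 16.
(325 - 0) mod 16 = 5, so s_{325} = s_5 = 1.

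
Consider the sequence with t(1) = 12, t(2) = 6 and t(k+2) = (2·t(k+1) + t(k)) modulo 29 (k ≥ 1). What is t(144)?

25

We have t(1) = 12; t(2) = 6; t(3) = 24; t(4) = 25; t(5) = 16; t(6) = 28; t(7) = 14; t(8) = 27; t(9) = 10; t(10) = 18; t(11) = 17; t(12) = 23; t(13) = 5; t(14) = 4; t(15) = 13; t(16) = 1; t(17) = 15; t(18) = 2; t(19) = 19; t(20) = 11; t(21) = 12; t(22) = 6.
The sequence repeats with period 20.
(144 - 1) mod 20 = 3, so t(144) = t(4) = 25.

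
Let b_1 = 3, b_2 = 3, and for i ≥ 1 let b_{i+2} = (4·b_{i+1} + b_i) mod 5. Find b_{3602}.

We have b_1 = 3,  b_2 = 3,  b_3 = 0,  b_4 = 3,  b_5 = 2,  b_6 = 1,  b_7 = 1,  b_8 = 0,  b_9 = 1,  b_{10} = 4,  b_{11} = 2,  b_{12} = 2,  b_{13} = 0,  b_{14} = 2,  b_{15} = 3,  b_{16} = 4,  b_{17} = 4,  b_{18} = 0,  b_{19} = 4,  b_{20} = 1,  b_{21} = 3,  b_{22} = 3.
The sequence repeats with period 20.
(3602 - 1) mod 20 = 1, so b_{3602} = b_2 = 3.

3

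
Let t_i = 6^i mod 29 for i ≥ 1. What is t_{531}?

We have t_1 = 6, t_2 = 7, t_3 = 13, t_4 = 20, t_5 = 4, t_6 = 24, t_7 = 28, t_8 = 23, t_9 = 22, t_{10} = 16, t_{11} = 9, t_{12} = 25, t_{13} = 5, t_{14} = 1, t_{15} = 6.
Since t_{15} = t_1 = 6, the sequence is periodic with period 14.
So t_{531} = t_{1 + ((531-1) mod 14)} = t_{13} = 5.

5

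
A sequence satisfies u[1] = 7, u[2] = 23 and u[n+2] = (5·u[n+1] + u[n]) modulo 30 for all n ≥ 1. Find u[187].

Computing terms: u[1] = 7, u[2] = 23, u[3] = 2, u[4] = 3, u[5] = 17, u[6] = 28, u[7] = 7, u[8] = 3, u[9] = 22, u[10] = 23, u[11] = 17, u[12] = 18, u[13] = 17, u[14] = 13, u[15] = 22, u[16] = 3, u[17] = 7, u[18] = 8, u[19] = 17, u[20] = 3, u[21] = 2, u[22] = 13, u[23] = 7, u[24] = 18, u[25] = 7, u[26] = 23.
Since (u[25], u[26]) = (u[1], u[2]) = (7, 23) (two consecutive terms determine the rest), the sequence is periodic with period 24.
(187 - 1) mod 24 = 18, so u[187] = u[19] = 17.

17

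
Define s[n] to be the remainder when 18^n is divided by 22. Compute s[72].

Listing terms: s[1] = 18, s[2] = 16, s[3] = 2, s[4] = 14, s[5] = 10, s[6] = 4, s[7] = 6, s[8] = 20, s[9] = 8, s[10] = 12, s[11] = 18.
Since s[11] = s[1] = 18, the sequence is periodic with period 10.
So s[72] = s[1 + ((72-1) mod 10)] = s[2] = 16.

16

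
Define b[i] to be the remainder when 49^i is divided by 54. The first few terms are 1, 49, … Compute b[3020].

7

We have b[0] = 1,  b[1] = 49,  b[2] = 25,  b[3] = 37,  b[4] = 31,  b[5] = 7,  b[6] = 19,  b[7] = 13,  b[8] = 43,  b[9] = 1.
The sequence repeats with period 9.
(3020 - 0) mod 9 = 5, so b[3020] = b[5] = 7.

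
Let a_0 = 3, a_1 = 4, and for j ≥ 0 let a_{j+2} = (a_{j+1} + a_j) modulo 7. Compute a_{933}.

1

a_0 = 3; a_1 = 4; a_2 = 0; a_3 = 4; a_4 = 4; a_5 = 1; a_6 = 5; a_7 = 6; a_8 = 4; a_9 = 3; a_{10} = 0; a_{11} = 3; a_{12} = 3; a_{13} = 6; a_{14} = 2; a_{15} = 1; a_{16} = 3; a_{17} = 4.
Since (a_{16}, a_{17}) = (a_0, a_1) = (3, 4) (two consecutive terms determine the rest), the sequence is periodic with period 16.
So a_{933} = a_{0 + ((933-0) mod 16)} = a_5 = 1.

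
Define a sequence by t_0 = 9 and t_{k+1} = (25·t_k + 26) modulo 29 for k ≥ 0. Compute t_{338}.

We have t_0 = 9, t_1 = 19, t_2 = 8, t_3 = 23, t_4 = 21, t_5 = 0, t_6 = 26, t_7 = 9.
The sequence repeats with period 7.
So t_{338} = t_{0 + ((338-0) mod 7)} = t_2 = 8.

8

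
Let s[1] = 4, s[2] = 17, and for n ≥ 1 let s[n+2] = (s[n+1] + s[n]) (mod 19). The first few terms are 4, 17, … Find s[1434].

We have s[1] = 4, s[2] = 17, s[3] = 2, s[4] = 0, s[5] = 2, s[6] = 2, s[7] = 4, s[8] = 6, s[9] = 10, s[10] = 16, s[11] = 7, s[12] = 4, s[13] = 11, s[14] = 15, s[15] = 7, s[16] = 3, s[17] = 10, s[18] = 13, s[19] = 4, s[20] = 17.
Since (s[19], s[20]) = (s[1], s[2]) = (4, 17) (two consecutive terms determine the rest), the sequence is periodic with period 18.
(1434 - 1) mod 18 = 11, so s[1434] = s[12] = 4.

4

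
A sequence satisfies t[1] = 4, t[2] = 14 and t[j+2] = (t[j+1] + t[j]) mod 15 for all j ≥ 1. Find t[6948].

Listing terms: t[1] = 4,  t[2] = 14,  t[3] = 3,  t[4] = 2,  t[5] = 5,  t[6] = 7,  t[7] = 12,  t[8] = 4,  t[9] = 1,  t[10] = 5,  t[11] = 6,  t[12] = 11,  t[13] = 2,  t[14] = 13,  t[15] = 0,  t[16] = 13,  t[17] = 13,  t[18] = 11,  t[19] = 9,  t[20] = 5,  t[21] = 14,  t[22] = 4,  t[23] = 3,  t[24] = 7,  t[25] = 10,  t[26] = 2,  t[27] = 12,  t[28] = 14,  t[29] = 11,  t[30] = 10,  t[31] = 6,  t[32] = 1,  t[33] = 7,  t[34] = 8,  t[35] = 0,  t[36] = 8,  t[37] = 8,  t[38] = 1,  t[39] = 9,  t[40] = 10,  t[41] = 4,  t[42] = 14.
The sequence repeats with period 40.
So t[6948] = t[1 + ((6948-1) mod 40)] = t[28] = 14.

14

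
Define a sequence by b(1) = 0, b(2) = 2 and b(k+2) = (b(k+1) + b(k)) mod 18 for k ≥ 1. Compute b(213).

12

Computing terms: b(1) = 0,  b(2) = 2,  b(3) = 2,  b(4) = 4,  b(5) = 6,  b(6) = 10,  b(7) = 16,  b(8) = 8,  b(9) = 6,  b(10) = 14,  b(11) = 2,  b(12) = 16,  b(13) = 0,  b(14) = 16,  b(15) = 16,  b(16) = 14,  b(17) = 12,  b(18) = 8,  b(19) = 2,  b(20) = 10,  b(21) = 12,  b(22) = 4,  b(23) = 16,  b(24) = 2,  b(25) = 0,  b(26) = 2.
The sequence repeats with period 24.
So b(213) = b(1 + ((213-1) mod 24)) = b(21) = 12.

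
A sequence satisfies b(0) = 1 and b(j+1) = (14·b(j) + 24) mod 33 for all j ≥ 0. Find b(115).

Computing terms: b(0) = 1; b(1) = 5; b(2) = 28; b(3) = 20; b(4) = 7; b(5) = 23; b(6) = 16; b(7) = 17; b(8) = 31; b(9) = 29; b(10) = 1.
Since b(10) = b(0) = 1, the sequence is periodic with period 10.
(115 - 0) mod 10 = 5, so b(115) = b(5) = 23.

23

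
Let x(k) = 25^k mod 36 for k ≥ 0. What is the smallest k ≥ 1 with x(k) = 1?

We have x(0) = 1,  x(1) = 25,  x(2) = 13,  x(3) = 1.
Since x(3) = x(0) = 1, the sequence is periodic with period 3.
The value 1 next appears (with k ≥ 1) at x(3).

3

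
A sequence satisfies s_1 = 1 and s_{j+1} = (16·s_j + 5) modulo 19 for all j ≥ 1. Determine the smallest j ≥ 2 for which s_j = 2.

Computing terms: s_1 = 1; s_2 = 2; s_3 = 18; s_4 = 8; s_5 = 0; s_6 = 5; s_7 = 9; s_8 = 16; s_9 = 14; s_{10} = 1.
Since s_{10} = s_1 = 1, the sequence is periodic with period 9.
The value 2 first appears (with j ≥ 2) at s_2.

2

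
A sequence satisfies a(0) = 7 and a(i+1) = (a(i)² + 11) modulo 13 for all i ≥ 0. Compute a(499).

Listing terms: a(0) = 7,  a(1) = 8,  a(2) = 10,  a(3) = 7.
Since a(3) = a(0) = 7, the sequence is periodic with period 3.
(499 - 0) mod 3 = 1, so a(499) = a(1) = 8.

8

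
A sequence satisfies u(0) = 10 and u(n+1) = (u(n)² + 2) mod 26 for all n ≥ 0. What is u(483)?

u(0) = 10,  u(1) = 24,  u(2) = 6,  u(3) = 12,  u(4) = 16,  u(5) = 24.
Since u(5) = u(1) = 24, the sequence is eventually periodic: after a pre-period of length 1 it cycles with period 4.
For n ≥ 1, u(n) depends only on (n - 1) mod 4. (483 - 1) mod 4 = 2, so u(483) = u(3) = 12.

12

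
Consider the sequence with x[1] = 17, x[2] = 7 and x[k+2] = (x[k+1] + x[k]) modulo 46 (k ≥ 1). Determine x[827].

43

We have x[1] = 17, x[2] = 7, x[3] = 24, x[4] = 31, x[5] = 9, x[6] = 40, x[7] = 3, x[8] = 43, x[9] = 0, x[10] = 43, x[11] = 43, x[12] = 40, x[13] = 37, x[14] = 31, x[15] = 22, x[16] = 7, x[17] = 29, x[18] = 36, x[19] = 19, x[20] = 9, x[21] = 28, x[22] = 37, x[23] = 19, x[24] = 10, x[25] = 29, x[26] = 39, x[27] = 22, x[28] = 15, x[29] = 37, x[30] = 6, x[31] = 43, x[32] = 3, x[33] = 0, x[34] = 3, x[35] = 3, x[36] = 6, x[37] = 9, x[38] = 15, x[39] = 24, x[40] = 39, x[41] = 17, x[42] = 10, x[43] = 27, x[44] = 37, x[45] = 18, x[46] = 9, x[47] = 27, x[48] = 36, x[49] = 17, x[50] = 7.
The sequence repeats with period 48.
(827 - 1) mod 48 = 10, so x[827] = x[11] = 43.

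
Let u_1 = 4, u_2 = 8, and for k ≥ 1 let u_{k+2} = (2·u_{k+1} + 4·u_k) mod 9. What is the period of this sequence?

Computing terms: u_1 = 4, u_2 = 8, u_3 = 5, u_4 = 6, u_5 = 5, u_6 = 7, u_7 = 7, u_8 = 6, u_9 = 4, u_{10} = 5, u_{11} = 8, u_{12} = 0, u_{13} = 5, u_{14} = 1, u_{15} = 4, u_{16} = 3, u_{17} = 4, u_{18} = 2, u_{19} = 2, u_{20} = 3, u_{21} = 5, u_{22} = 4, u_{23} = 1, u_{24} = 0, u_{25} = 4, u_{26} = 8.
Since (u_{25}, u_{26}) = (u_1, u_2) = (4, 8) (two consecutive terms determine the rest), the sequence is periodic with period 24.

24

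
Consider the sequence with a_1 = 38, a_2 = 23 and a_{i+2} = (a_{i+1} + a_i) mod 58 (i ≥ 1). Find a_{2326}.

52

We have a_1 = 38, a_2 = 23, a_3 = 3, a_4 = 26, a_5 = 29, a_6 = 55, a_7 = 26, a_8 = 23, a_9 = 49, a_{10} = 14, a_{11} = 5, a_{12} = 19, a_{13} = 24, a_{14} = 43, a_{15} = 9, a_{16} = 52, a_{17} = 3, a_{18} = 55, a_{19} = 0, a_{20} = 55, a_{21} = 55, a_{22} = 52, a_{23} = 49, a_{24} = 43, a_{25} = 34, a_{26} = 19, a_{27} = 53, a_{28} = 14, a_{29} = 9, a_{30} = 23, a_{31} = 32, a_{32} = 55, a_{33} = 29, a_{34} = 26, a_{35} = 55, a_{36} = 23, a_{37} = 20, a_{38} = 43, a_{39} = 5, a_{40} = 48, a_{41} = 53, a_{42} = 43, a_{43} = 38, a_{44} = 23.
Since (a_{43}, a_{44}) = (a_1, a_2) = (38, 23) (two consecutive terms determine the rest), the sequence is periodic with period 42.
(2326 - 1) mod 42 = 15, so a_{2326} = a_{16} = 52.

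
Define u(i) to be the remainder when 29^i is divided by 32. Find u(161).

29

We have u(1) = 29; u(2) = 9; u(3) = 5; u(4) = 17; u(5) = 13; u(6) = 25; u(7) = 21; u(8) = 1; u(9) = 29.
Since u(9) = u(1) = 29, the sequence is periodic with period 8.
So u(161) = u(1 + ((161-1) mod 8)) = u(1) = 29.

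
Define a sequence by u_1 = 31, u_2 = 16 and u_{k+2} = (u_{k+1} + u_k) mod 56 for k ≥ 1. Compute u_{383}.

46

We have u_1 = 31,  u_2 = 16,  u_3 = 47,  u_4 = 7,  u_5 = 54,  u_6 = 5,  u_7 = 3,  u_8 = 8,  u_9 = 11,  u_{10} = 19,  u_{11} = 30,  u_{12} = 49,  u_{13} = 23,  u_{14} = 16,  u_{15} = 39,  u_{16} = 55,  u_{17} = 38,  u_{18} = 37,  u_{19} = 19,  u_{20} = 0,  u_{21} = 19,  u_{22} = 19,  u_{23} = 38,  u_{24} = 1,  u_{25} = 39,  u_{26} = 40,  u_{27} = 23,  u_{28} = 7,  u_{29} = 30,  u_{30} = 37,  u_{31} = 11,  u_{32} = 48,  u_{33} = 3,  u_{34} = 51,  u_{35} = 54,  u_{36} = 49,  u_{37} = 47,  u_{38} = 40,  u_{39} = 31,  u_{40} = 15,  u_{41} = 46,  u_{42} = 5,  u_{43} = 51,  u_{44} = 0,  u_{45} = 51,  u_{46} = 51,  u_{47} = 46,  u_{48} = 41,  u_{49} = 31,  u_{50} = 16.
Since (u_{49}, u_{50}) = (u_1, u_2) = (31, 16) (two consecutive terms determine the rest), the sequence is periodic with period 48.
(383 - 1) mod 48 = 46, so u_{383} = u_{47} = 46.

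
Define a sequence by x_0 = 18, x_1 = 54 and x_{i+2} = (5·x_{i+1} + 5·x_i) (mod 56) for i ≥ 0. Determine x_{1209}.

x_0 = 18, x_1 = 54, x_2 = 24, x_3 = 54, x_4 = 54, x_5 = 36, x_6 = 2, x_7 = 22, x_8 = 8, x_9 = 38, x_{10} = 6, x_{11} = 52, x_{12} = 10, x_{13} = 30, x_{14} = 32, x_{15} = 30, x_{16} = 30, x_{17} = 20, x_{18} = 26, x_{19} = 6, x_{20} = 48, x_{21} = 46, x_{22} = 22, x_{23} = 4, x_{24} = 18, x_{25} = 54.
Since (x_{24}, x_{25}) = (x_0, x_1) = (18, 54) (two consecutive terms determine the rest), the sequence is periodic with period 24.
So x_{1209} = x_{0 + ((1209-0) mod 24)} = x_9 = 38.

38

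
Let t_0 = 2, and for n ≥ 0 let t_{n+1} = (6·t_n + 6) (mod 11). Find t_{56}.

We have t_0 = 2; t_1 = 7; t_2 = 4; t_3 = 8; t_4 = 10; t_5 = 0; t_6 = 6; t_7 = 9; t_8 = 5; t_9 = 3; t_{10} = 2.
The sequence repeats with period 10.
So t_{56} = t_{0 + ((56-0) mod 10)} = t_6 = 6.

6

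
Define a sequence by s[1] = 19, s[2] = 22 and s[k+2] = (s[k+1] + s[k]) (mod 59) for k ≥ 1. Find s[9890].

s[1] = 19; s[2] = 22; s[3] = 41; s[4] = 4; s[5] = 45; s[6] = 49; s[7] = 35; s[8] = 25; s[9] = 1; s[10] = 26; s[11] = 27; s[12] = 53; s[13] = 21; s[14] = 15; s[15] = 36; s[16] = 51; s[17] = 28; s[18] = 20; s[19] = 48; s[20] = 9; s[21] = 57; s[22] = 7; s[23] = 5; s[24] = 12; s[25] = 17; s[26] = 29; s[27] = 46; s[28] = 16; s[29] = 3; s[30] = 19; s[31] = 22.
The sequence repeats with period 29.
So s[9890] = s[1 + ((9890-1) mod 29)] = s[1] = 19.

19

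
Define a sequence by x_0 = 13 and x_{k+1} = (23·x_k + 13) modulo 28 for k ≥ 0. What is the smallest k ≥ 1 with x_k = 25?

4

Listing terms: x_0 = 13, x_1 = 4, x_2 = 21, x_3 = 20, x_4 = 25, x_5 = 0, x_6 = 13.
The sequence repeats with period 6.
The value 25 first appears (with k ≥ 1) at x_4.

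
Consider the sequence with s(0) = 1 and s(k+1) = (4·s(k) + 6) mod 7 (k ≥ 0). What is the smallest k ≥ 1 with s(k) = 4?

2

Computing terms: s(0) = 1; s(1) = 3; s(2) = 4; s(3) = 1.
Since s(3) = s(0) = 1, the sequence is periodic with period 3.
The value 4 first appears (with k ≥ 1) at s(2).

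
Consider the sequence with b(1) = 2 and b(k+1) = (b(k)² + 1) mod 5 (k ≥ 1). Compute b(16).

Listing terms: b(1) = 2,  b(2) = 0,  b(3) = 1,  b(4) = 2.
Since b(4) = b(1) = 2, the sequence is periodic with period 3.
(16 - 1) mod 3 = 0, so b(16) = b(1) = 2.

2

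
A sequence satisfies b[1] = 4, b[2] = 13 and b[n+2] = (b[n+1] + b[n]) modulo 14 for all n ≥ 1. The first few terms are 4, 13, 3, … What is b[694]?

We have b[1] = 4; b[2] = 13; b[3] = 3; b[4] = 2; b[5] = 5; b[6] = 7; b[7] = 12; b[8] = 5; b[9] = 3; b[10] = 8; b[11] = 11; b[12] = 5; b[13] = 2; b[14] = 7; b[15] = 9; b[16] = 2; b[17] = 11; b[18] = 13; b[19] = 10; b[20] = 9; b[21] = 5; b[22] = 0; b[23] = 5; b[24] = 5; b[25] = 10; b[26] = 1; b[27] = 11; b[28] = 12; b[29] = 9; b[30] = 7; b[31] = 2; b[32] = 9; b[33] = 11; b[34] = 6; b[35] = 3; b[36] = 9; b[37] = 12; b[38] = 7; b[39] = 5; b[40] = 12; b[41] = 3; b[42] = 1; b[43] = 4; b[44] = 5; b[45] = 9; b[46] = 0; b[47] = 9; b[48] = 9; b[49] = 4; b[50] = 13.
The sequence repeats with period 48.
So b[694] = b[1 + ((694-1) mod 48)] = b[22] = 0.

0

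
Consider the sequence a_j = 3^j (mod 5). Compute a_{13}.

a_0 = 1,  a_1 = 3,  a_2 = 4,  a_3 = 2,  a_4 = 1.
The sequence repeats with period 4.
So a_{13} = a_{0 + ((13-0) mod 4)} = a_1 = 3.

3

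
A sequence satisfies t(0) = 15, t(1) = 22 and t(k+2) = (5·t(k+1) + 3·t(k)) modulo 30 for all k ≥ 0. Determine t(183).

Computing terms: t(0) = 15, t(1) = 22, t(2) = 5, t(3) = 1, t(4) = 20, t(5) = 13, t(6) = 5, t(7) = 4, t(8) = 5, t(9) = 7, t(10) = 20, t(11) = 1, t(12) = 5, t(13) = 28, t(14) = 5, t(15) = 19, t(16) = 20, t(17) = 7, t(18) = 5, t(19) = 16, t(20) = 5, t(21) = 13, t(22) = 20, t(23) = 19, t(24) = 5, t(25) = 22, t(26) = 5.
Since (t(25), t(26)) = (t(1), t(2)) = (22, 5) (two consecutive terms determine the rest), the sequence is eventually periodic: after a pre-period of length 1 it cycles with period 24.
For k ≥ 1, t(k) depends only on (k - 1) mod 24. (183 - 1) mod 24 = 14, so t(183) = t(15) = 19.

19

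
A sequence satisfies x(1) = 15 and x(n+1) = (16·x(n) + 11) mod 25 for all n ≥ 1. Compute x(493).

17

x(1) = 15,  x(2) = 1,  x(3) = 2,  x(4) = 18,  x(5) = 24,  x(6) = 20,  x(7) = 6,  x(8) = 7,  x(9) = 23,  x(10) = 4,  x(11) = 0,  x(12) = 11,  x(13) = 12,  x(14) = 3,  x(15) = 9,  x(16) = 5,  x(17) = 16,  x(18) = 17,  x(19) = 8,  x(20) = 14,  x(21) = 10,  x(22) = 21,  x(23) = 22,  x(24) = 13,  x(25) = 19,  x(26) = 15.
The sequence repeats with period 25.
(493 - 1) mod 25 = 17, so x(493) = x(18) = 17.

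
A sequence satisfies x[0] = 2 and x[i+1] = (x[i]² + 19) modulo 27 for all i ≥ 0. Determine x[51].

2

Listing terms: x[0] = 2,  x[1] = 23,  x[2] = 8,  x[3] = 2.
Since x[3] = x[0] = 2, the sequence is periodic with period 3.
So x[51] = x[0 + ((51-0) mod 3)] = x[0] = 2.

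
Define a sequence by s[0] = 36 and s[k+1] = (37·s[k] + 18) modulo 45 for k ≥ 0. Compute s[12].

36

Listing terms: s[0] = 36, s[1] = 0, s[2] = 18, s[3] = 9, s[4] = 36.
Since s[4] = s[0] = 36, the sequence is periodic with period 4.
(12 - 0) mod 4 = 0, so s[12] = s[0] = 36.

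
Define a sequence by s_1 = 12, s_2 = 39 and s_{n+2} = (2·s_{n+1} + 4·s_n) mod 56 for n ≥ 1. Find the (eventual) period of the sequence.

Listing terms: s_1 = 12, s_2 = 39, s_3 = 14, s_4 = 16, s_5 = 32, s_6 = 16, s_7 = 48, s_8 = 48, s_9 = 8, s_{10} = 40, s_{11} = 0, s_{12} = 48, s_{13} = 40, s_{14} = 48, s_{15} = 32, s_{16} = 32, s_{17} = 24, s_{18} = 8, s_{19} = 0, s_{20} = 32, s_{21} = 8, s_{22} = 32, s_{23} = 40, s_{24} = 40, s_{25} = 16, s_{26} = 24, s_{27} = 0, s_{28} = 40, s_{29} = 24, s_{30} = 40, s_{31} = 8, s_{32} = 8, s_{33} = 48, s_{34} = 16, s_{35} = 0, s_{36} = 8, s_{37} = 16, s_{38} = 8, s_{39} = 24, s_{40} = 24, s_{41} = 32, s_{42} = 48, s_{43} = 0, s_{44} = 24, s_{45} = 48, s_{46} = 24, s_{47} = 16, s_{48} = 16, s_{49} = 40, s_{50} = 32, s_{51} = 0, s_{52} = 16, s_{53} = 32.
Since (s_{52}, s_{53}) = (s_4, s_5) = (16, 32) (two consecutive terms determine the rest), the sequence is eventually periodic: after a pre-period of length 3 it cycles with period 48.

48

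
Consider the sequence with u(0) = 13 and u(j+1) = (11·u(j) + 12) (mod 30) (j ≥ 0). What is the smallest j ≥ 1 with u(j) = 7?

u(0) = 13, u(1) = 5, u(2) = 7, u(3) = 29, u(4) = 1, u(5) = 23, u(6) = 25, u(7) = 17, u(8) = 19, u(9) = 11, u(10) = 13.
Since u(10) = u(0) = 13, the sequence is periodic with period 10.
The value 7 first appears (with j ≥ 1) at u(2).

2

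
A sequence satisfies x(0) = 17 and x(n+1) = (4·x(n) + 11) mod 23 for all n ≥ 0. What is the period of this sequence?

Computing terms: x(0) = 17; x(1) = 10; x(2) = 5; x(3) = 8; x(4) = 20; x(5) = 22; x(6) = 7; x(7) = 16; x(8) = 6; x(9) = 12; x(10) = 13; x(11) = 17.
The sequence repeats with period 11.

11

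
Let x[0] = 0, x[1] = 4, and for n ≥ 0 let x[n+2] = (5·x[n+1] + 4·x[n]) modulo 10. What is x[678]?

0

x[0] = 0; x[1] = 4; x[2] = 0; x[3] = 6; x[4] = 0; x[5] = 4.
Since (x[4], x[5]) = (x[0], x[1]) = (0, 4) (two consecutive terms determine the rest), the sequence is periodic with period 4.
So x[678] = x[0 + ((678-0) mod 4)] = x[2] = 0.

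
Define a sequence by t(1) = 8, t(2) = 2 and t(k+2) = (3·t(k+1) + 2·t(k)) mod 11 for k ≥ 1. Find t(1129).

Computing terms: t(1) = 8, t(2) = 2, t(3) = 0, t(4) = 4, t(5) = 1, t(6) = 0, t(7) = 2, t(8) = 6, t(9) = 0, t(10) = 1, t(11) = 3, t(12) = 0, t(13) = 6, t(14) = 7, t(15) = 0, t(16) = 3, t(17) = 9, t(18) = 0, t(19) = 7, t(20) = 10, t(21) = 0, t(22) = 9, t(23) = 5, t(24) = 0, t(25) = 10, t(26) = 8, t(27) = 0, t(28) = 5, t(29) = 4, t(30) = 0, t(31) = 8, t(32) = 2.
The sequence repeats with period 30.
(1129 - 1) mod 30 = 18, so t(1129) = t(19) = 7.

7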